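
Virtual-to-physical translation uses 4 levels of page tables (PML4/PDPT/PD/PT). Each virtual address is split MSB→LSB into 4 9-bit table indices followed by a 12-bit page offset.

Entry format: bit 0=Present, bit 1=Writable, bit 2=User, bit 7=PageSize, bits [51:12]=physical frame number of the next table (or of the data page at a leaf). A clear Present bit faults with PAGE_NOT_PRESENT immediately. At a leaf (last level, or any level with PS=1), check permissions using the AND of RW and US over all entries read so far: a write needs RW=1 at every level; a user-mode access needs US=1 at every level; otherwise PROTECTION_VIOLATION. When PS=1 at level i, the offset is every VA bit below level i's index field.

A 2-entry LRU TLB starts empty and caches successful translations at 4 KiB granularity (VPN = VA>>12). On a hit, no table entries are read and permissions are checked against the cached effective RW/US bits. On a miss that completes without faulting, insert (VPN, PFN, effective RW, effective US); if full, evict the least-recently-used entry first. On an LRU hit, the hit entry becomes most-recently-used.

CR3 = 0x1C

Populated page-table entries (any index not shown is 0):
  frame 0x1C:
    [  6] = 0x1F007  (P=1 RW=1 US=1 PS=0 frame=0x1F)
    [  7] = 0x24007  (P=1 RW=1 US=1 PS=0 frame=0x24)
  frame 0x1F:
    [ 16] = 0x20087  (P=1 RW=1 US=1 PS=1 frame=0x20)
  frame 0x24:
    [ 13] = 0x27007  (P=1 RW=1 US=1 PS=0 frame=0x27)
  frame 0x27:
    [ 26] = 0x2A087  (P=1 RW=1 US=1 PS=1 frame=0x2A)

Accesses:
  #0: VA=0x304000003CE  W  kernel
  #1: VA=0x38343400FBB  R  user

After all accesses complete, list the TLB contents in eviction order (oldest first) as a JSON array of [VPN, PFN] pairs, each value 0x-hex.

Per-access translation:
#0 VA=0x304000003CE (w,kernel):
  L0: frame=0x1C idx=6 entry=0x1F007 [P=1 RW=1 US=1 PS=0]
  L1: frame=0x1F idx=16 entry=0x20087 [P=1 RW=1 US=1 PS=1]
  ✓ 0x203CE (huge @L1)  — 2 lookups
#1 VA=0x38343400FBB (r,user):
  L0: frame=0x1C idx=7 entry=0x24007 [P=1 RW=1 US=1 PS=0]
  L1: frame=0x24 idx=13 entry=0x27007 [P=1 RW=1 US=1 PS=0]
  L2: frame=0x27 idx=26 entry=0x2A087 [P=1 RW=1 US=1 PS=1]
  ✓ 0x2AFBB (huge @L2)  — 3 lookups

TLB: [["0x30400000", "0x20"], ["0x38343400", "0x2A"]]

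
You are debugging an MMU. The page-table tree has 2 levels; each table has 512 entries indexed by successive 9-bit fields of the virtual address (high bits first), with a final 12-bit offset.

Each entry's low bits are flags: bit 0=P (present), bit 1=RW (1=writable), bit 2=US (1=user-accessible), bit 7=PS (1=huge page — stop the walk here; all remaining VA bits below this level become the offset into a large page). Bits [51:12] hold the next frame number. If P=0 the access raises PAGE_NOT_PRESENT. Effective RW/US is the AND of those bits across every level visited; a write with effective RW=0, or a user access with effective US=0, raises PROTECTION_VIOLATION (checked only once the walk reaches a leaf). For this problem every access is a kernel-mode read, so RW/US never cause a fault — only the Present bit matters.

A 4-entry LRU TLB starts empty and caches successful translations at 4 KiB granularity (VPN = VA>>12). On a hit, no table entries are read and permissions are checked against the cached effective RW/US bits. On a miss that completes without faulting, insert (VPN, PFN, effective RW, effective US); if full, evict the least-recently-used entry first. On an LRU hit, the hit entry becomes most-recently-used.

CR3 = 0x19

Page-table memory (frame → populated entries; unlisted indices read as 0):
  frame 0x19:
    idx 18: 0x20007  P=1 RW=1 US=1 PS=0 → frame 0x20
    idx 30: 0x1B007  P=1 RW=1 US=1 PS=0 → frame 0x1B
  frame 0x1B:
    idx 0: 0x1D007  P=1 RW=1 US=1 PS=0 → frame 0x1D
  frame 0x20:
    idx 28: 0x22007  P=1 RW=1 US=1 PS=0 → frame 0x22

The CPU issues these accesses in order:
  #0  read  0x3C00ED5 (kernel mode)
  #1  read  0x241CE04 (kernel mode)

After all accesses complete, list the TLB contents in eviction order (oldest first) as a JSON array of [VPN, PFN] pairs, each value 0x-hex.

Trace:
#0 VA=0x3C00ED5 (r,kernel):
  [0] read 0x19 idx=30: raw=0x1B007 flags P=1 W=1 U=1 S=0
  [1] read 0x1B idx=0: raw=0x1D007 flags P=1 W=1 U=1 S=0
  ⇒ phys 0x1DED5  [2 reads]
#1 VA=0x241CE04 (r,kernel):
  [0] read 0x19 idx=18: raw=0x20007 flags P=1 W=1 U=1 S=0
  [1] read 0x20 idx=28: raw=0x22007 flags P=1 W=1 U=1 S=0
  ⇒ phys 0x22E04  [2 reads]

TLB: [["0x3C00", "0x1D"], ["0x241C", "0x22"]]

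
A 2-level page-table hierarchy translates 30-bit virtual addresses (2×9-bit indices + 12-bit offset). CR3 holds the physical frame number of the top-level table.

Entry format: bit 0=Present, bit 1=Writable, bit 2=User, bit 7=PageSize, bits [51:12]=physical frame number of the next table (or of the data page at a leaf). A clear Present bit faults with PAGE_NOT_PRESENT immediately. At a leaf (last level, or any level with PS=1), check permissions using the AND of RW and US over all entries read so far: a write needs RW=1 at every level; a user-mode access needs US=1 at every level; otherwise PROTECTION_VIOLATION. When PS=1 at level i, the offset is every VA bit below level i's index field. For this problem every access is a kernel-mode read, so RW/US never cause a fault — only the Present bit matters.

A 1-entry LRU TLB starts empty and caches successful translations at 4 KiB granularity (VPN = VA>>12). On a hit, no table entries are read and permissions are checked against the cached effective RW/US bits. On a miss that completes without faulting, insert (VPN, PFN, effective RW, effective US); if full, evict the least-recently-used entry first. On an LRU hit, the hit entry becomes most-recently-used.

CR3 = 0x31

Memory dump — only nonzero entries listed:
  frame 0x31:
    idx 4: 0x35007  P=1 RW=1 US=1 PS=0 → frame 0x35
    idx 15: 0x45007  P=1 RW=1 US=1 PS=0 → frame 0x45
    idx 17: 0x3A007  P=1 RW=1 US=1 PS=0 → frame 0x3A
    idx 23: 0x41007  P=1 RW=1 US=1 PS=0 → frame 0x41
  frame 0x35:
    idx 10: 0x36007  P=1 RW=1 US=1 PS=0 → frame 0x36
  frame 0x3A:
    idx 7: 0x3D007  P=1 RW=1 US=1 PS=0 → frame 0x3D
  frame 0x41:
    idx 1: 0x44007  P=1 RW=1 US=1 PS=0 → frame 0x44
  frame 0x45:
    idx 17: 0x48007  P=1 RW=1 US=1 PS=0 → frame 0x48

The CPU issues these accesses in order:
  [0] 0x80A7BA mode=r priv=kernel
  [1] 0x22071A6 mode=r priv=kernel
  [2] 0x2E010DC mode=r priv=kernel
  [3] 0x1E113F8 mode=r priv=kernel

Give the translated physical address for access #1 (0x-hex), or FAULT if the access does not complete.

Walk each access:
#0 VA=0x80A7BA (r,kernel):
  L0 @0x31[4] → 0x35007  P=1,RW=1,US=1,PS=0
  L1 @0x35[10] → 0x36007  P=1,RW=1,US=1,PS=0
  ✓ 0x367BA  — 2 lookups
#1 VA=0x22071A6 (r,kernel):
  L0 @0x31[17] → 0x3A007  P=1,RW=1,US=1,PS=0
  L1 @0x3A[7] → 0x3D007  P=1,RW=1,US=1,PS=0
  ✓ 0x3D1A6  — 2 lookups
#2 VA=0x2E010DC (r,kernel):
  L0 @0x31[23] → 0x41007  P=1,RW=1,US=1,PS=0
  L1 @0x41[1] → 0x44007  P=1,RW=1,US=1,PS=0
  ✓ 0x440DC  — 2 lookups
#3 VA=0x1E113F8 (r,kernel):
  L0 @0x31[15] → 0x45007  P=1,RW=1,US=1,PS=0
  L1 @0x45[17] → 0x48007  P=1,RW=1,US=1,PS=0
  ✓ 0x483F8  — 2 lookups

Access #1 PA: 0x3D1A6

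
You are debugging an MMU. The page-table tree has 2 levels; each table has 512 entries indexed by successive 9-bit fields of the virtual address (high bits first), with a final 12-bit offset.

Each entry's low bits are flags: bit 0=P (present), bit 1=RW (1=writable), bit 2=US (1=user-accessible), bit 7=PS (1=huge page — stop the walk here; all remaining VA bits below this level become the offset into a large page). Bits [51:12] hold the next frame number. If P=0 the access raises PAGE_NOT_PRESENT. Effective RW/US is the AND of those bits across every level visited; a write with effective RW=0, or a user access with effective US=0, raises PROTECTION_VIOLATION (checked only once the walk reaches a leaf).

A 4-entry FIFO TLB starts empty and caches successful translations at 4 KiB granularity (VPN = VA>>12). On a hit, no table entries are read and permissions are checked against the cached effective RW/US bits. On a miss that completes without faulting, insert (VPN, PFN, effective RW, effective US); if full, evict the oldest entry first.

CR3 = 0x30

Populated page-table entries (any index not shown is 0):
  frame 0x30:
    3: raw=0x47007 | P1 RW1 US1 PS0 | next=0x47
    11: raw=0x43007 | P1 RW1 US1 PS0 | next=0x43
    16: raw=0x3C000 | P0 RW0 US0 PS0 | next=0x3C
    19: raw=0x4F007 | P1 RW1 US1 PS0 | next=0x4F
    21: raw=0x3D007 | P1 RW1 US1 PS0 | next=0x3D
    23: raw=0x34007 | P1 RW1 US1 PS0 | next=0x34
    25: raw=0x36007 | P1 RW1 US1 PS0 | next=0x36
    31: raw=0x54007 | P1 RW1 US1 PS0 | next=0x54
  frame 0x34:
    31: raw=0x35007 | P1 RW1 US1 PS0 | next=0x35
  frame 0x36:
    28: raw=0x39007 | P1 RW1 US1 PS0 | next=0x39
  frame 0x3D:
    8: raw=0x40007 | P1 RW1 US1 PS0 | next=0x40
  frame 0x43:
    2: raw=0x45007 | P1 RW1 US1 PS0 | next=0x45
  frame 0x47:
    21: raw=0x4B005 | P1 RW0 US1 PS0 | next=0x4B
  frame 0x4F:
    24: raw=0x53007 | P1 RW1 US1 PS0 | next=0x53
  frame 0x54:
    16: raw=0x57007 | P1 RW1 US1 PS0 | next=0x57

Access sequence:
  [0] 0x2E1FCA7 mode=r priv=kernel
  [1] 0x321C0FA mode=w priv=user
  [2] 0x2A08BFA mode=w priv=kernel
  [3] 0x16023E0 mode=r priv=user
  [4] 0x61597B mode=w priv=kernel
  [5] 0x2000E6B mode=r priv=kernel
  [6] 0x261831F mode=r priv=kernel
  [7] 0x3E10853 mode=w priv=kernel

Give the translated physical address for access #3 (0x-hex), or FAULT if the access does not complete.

Trace:
#0 VA=0x2E1FCA7 (r,kernel):
  L0 @0x30[23] → 0x34007  P=1,RW=1,US=1,PS=0
  L1 @0x34[31] → 0x35007  P=1,RW=1,US=1,PS=0
  ✓ 0x35CA7  — 2 lookups
#1 VA=0x321C0FA (w,user):
  L0 @0x30[25] → 0x36007  P=1,RW=1,US=1,PS=0
  L1 @0x36[28] → 0x39007  P=1,RW=1,US=1,PS=0
  ✓ 0x390FA  — 2 lookups
#2 VA=0x2A08BFA (w,kernel):
  L0 @0x30[21] → 0x3D007  P=1,RW=1,US=1,PS=0
  L1 @0x3D[8] → 0x40007  P=1,RW=1,US=1,PS=0
  ✓ 0x40BFA  — 2 lookups
#3 VA=0x16023E0 (r,user):
  L0 @0x30[11] → 0x43007  P=1,RW=1,US=1,PS=0
  L1 @0x43[2] → 0x45007  P=1,RW=1,US=1,PS=0
  ✓ 0x453E0  — 2 lookups
#4 VA=0x61597B (w,kernel):
  L0 @0x30[3] → 0x47007  P=1,RW=1,US=1,PS=0
  L1 @0x47[21] → 0x4B005  P=1,RW=0,US=1,PS=0
  ✗ PROTECTION_VIOLATION  [2 reads]
#5 VA=0x2000E6B (r,kernel):
  L0 @0x30[16] → 0x3C000  P=0,RW=0,US=0,PS=0
  ✗ PAGE_NOT_PRESENT  [1 reads]
#6 VA=0x261831F (r,kernel):
  L0 @0x30[19] → 0x4F007  P=1,RW=1,US=1,PS=0
  L1 @0x4F[24] → 0x53007  P=1,RW=1,US=1,PS=0
  ✓ 0x5331F  — 2 lookups
#7 VA=0x3E10853 (w,kernel):
  L0 @0x30[31] → 0x54007  P=1,RW=1,US=1,PS=0
  L1 @0x54[16] → 0x57007  P=1,RW=1,US=1,PS=0
  ✓ 0x57853  — 2 lookups

Access #3 PA: 0x453E0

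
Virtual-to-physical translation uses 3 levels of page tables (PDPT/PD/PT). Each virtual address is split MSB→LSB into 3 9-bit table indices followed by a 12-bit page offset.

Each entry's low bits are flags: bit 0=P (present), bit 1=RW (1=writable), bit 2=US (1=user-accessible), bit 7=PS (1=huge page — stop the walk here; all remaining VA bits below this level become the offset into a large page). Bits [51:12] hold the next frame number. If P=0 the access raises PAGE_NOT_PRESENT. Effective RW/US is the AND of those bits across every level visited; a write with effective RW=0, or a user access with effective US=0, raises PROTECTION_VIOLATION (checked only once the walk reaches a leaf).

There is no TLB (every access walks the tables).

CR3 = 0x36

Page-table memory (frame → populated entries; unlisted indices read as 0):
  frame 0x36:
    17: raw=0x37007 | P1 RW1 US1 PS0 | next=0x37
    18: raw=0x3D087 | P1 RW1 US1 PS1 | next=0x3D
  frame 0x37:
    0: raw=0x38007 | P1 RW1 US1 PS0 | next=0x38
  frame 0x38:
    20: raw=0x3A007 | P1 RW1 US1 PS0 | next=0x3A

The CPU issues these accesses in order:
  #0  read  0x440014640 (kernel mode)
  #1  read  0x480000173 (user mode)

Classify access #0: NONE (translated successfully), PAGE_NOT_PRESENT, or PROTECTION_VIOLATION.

Trace:
#0 VA=0x440014640 (r,kernel):
  L0 @0x36[17] → 0x37007  P=1,RW=1,US=1,PS=0
  L1 @0x37[0] → 0x38007  P=1,RW=1,US=1,PS=0
  L2 @0x38[20] → 0x3A007  P=1,RW=1,US=1,PS=0
  ⇒ phys 0x3A640  [3 reads]
#1 VA=0x480000173 (r,user):
  L0 @0x36[18] → 0x3D087  P=1,RW=1,US=1,PS=1
  ⇒ phys 0x3D173 (huge @L0)  [1 reads]

Access #0 fault: NONE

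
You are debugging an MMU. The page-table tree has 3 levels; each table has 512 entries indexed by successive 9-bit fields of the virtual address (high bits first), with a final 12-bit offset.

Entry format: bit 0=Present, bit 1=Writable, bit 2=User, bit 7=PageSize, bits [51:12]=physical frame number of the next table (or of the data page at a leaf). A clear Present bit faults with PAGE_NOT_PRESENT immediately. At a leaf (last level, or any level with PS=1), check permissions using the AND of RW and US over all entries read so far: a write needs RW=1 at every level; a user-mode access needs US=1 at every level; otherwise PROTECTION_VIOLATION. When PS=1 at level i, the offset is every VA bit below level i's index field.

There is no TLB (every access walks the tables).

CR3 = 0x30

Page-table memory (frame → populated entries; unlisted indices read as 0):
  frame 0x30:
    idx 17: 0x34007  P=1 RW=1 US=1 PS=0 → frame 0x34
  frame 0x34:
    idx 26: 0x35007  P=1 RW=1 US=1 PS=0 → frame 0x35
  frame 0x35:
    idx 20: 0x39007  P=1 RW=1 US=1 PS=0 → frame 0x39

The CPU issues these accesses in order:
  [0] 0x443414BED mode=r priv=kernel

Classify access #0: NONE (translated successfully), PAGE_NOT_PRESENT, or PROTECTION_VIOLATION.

Walk each access:
#0 VA=0x443414BED (r,kernel):
  L0: frame=0x30 idx=17 entry=0x34007 [P=1 RW=1 US=1 PS=0]
  L1: frame=0x34 idx=26 entry=0x35007 [P=1 RW=1 US=1 PS=0]
  L2: frame=0x35 idx=20 entry=0x39007 [P=1 RW=1 US=1 PS=0]
  → PA=0x39BED  (3 entries read)

Access #0 fault: NONE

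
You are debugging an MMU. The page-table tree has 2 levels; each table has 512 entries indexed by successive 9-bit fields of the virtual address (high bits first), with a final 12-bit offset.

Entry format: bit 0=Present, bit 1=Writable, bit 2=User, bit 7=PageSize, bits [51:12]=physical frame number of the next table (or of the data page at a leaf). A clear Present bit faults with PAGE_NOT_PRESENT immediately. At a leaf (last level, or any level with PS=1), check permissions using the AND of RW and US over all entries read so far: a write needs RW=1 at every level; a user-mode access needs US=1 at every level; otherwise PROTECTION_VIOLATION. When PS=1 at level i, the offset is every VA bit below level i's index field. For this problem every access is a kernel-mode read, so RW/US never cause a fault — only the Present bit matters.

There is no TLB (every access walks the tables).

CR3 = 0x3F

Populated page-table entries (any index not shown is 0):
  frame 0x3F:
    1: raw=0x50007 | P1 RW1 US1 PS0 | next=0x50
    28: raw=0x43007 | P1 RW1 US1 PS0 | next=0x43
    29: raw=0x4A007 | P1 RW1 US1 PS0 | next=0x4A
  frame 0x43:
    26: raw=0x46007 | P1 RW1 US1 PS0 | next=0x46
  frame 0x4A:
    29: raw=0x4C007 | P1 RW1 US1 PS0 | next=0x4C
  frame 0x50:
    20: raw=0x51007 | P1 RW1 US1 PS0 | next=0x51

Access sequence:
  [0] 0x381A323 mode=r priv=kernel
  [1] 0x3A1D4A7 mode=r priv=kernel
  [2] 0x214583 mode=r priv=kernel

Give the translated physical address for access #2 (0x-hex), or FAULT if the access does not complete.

Per-access translation:
#0 VA=0x381A323 (r,kernel):
  L0 @0x3F[28] → 0x43007  P=1,RW=1,US=1,PS=0
  L1 @0x43[26] → 0x46007  P=1,RW=1,US=1,PS=0
  → PA=0x46323  (2 entries read)
#1 VA=0x3A1D4A7 (r,kernel):
  L0 @0x3F[29] → 0x4A007  P=1,RW=1,US=1,PS=0
  L1 @0x4A[29] → 0x4C007  P=1,RW=1,US=1,PS=0
  → PA=0x4C4A7  (2 entries read)
#2 VA=0x214583 (r,kernel):
  L0 @0x3F[1] → 0x50007  P=1,RW=1,US=1,PS=0
  L1 @0x50[20] → 0x51007  P=1,RW=1,US=1,PS=0
  → PA=0x51583  (2 entries read)

Access #2 PA: 0x51583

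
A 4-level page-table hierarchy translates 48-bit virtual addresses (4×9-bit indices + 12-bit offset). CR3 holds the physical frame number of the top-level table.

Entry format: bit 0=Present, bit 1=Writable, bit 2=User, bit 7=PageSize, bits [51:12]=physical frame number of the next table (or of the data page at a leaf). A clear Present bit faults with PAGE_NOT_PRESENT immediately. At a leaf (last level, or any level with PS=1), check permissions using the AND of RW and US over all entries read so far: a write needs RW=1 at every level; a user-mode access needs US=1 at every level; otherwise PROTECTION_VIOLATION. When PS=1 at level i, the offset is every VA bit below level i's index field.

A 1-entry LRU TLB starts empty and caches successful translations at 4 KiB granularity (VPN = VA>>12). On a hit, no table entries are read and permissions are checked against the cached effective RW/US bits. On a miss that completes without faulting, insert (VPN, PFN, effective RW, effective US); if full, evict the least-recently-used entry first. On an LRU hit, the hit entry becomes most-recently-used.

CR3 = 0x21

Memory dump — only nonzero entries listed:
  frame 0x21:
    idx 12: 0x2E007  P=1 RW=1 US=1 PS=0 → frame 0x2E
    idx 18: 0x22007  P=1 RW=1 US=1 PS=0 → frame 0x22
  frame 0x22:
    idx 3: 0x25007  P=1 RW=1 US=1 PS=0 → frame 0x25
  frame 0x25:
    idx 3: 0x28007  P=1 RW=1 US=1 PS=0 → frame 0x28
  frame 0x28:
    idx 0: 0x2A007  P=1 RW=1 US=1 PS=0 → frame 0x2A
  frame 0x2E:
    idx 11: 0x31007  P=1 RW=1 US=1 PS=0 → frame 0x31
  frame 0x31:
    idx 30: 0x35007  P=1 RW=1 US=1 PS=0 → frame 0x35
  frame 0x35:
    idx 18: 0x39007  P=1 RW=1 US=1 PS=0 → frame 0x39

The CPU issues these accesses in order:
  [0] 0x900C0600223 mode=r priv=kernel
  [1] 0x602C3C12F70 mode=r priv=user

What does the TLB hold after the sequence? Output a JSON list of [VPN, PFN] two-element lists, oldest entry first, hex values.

Per-access translation:
#0 VA=0x900C0600223 (r,kernel):
  L0 @0x21[18] → 0x22007  P=1,RW=1,US=1,PS=0
  L1 @0x22[3] → 0x25007  P=1,RW=1,US=1,PS=0
  L2 @0x25[3] → 0x28007  P=1,RW=1,US=1,PS=0
  L3 @0x28[0] → 0x2A007  P=1,RW=1,US=1,PS=0
  ⇒ phys 0x2A223  [4 reads]
#1 VA=0x602C3C12F70 (r,user):
  L0 @0x21[12] → 0x2E007  P=1,RW=1,US=1,PS=0
  L1 @0x2E[11] → 0x31007  P=1,RW=1,US=1,PS=0
  L2 @0x31[30] → 0x35007  P=1,RW=1,US=1,PS=0
  L3 @0x35[18] → 0x39007  P=1,RW=1,US=1,PS=0
  ⇒ phys 0x39F70  [4 reads]

TLB: [["0x602C3C12", "0x39"]]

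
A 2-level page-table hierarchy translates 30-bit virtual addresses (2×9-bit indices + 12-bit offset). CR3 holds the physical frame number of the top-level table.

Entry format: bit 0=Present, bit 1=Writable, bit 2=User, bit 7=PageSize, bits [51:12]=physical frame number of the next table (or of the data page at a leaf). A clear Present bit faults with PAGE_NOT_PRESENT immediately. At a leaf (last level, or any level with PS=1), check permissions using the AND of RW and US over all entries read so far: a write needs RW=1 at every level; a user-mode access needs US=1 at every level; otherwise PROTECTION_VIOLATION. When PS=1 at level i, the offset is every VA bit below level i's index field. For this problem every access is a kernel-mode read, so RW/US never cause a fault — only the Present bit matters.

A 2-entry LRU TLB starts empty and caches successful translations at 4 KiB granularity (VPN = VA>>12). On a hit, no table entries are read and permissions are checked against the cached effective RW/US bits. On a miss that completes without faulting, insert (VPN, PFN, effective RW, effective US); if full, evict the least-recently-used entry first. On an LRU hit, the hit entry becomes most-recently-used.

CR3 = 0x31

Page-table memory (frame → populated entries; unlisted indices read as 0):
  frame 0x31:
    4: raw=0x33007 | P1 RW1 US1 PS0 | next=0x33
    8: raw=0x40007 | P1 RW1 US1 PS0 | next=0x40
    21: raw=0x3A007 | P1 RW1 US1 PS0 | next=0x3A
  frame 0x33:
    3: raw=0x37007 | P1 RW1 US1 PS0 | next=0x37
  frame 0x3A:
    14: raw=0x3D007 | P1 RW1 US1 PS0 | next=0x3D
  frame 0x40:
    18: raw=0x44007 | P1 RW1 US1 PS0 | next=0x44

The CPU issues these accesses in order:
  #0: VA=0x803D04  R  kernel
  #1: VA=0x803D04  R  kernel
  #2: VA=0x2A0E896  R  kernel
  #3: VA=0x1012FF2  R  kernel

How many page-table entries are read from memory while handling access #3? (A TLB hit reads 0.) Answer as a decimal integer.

Trace:
#0 VA=0x803D04 (r,kernel):
  [0] read 0x31 idx=4: raw=0x33007 flags P=1 W=1 U=1 S=0
  [1] read 0x33 idx=3: raw=0x37007 flags P=1 W=1 U=1 S=0
  ✓ 0x37D04  — 2 lookups
#1 VA=0x803D04 (r,kernel):
  TLB hit vpn=0x803 → PA=0x37D04
#2 VA=0x2A0E896 (r,kernel):
  [0] read 0x31 idx=21: raw=0x3A007 flags P=1 W=1 U=1 S=0
  [1] read 0x3A idx=14: raw=0x3D007 flags P=1 W=1 U=1 S=0
  ✓ 0x3D896  — 2 lookups
#3 VA=0x1012FF2 (r,kernel):
  [0] read 0x31 idx=8: raw=0x40007 flags P=1 W=1 U=1 S=0
  [1] read 0x40 idx=18: raw=0x44007 flags P=1 W=1 U=1 S=0
  ✓ 0x44FF2  — 2 lookups

Entries read for #3: 2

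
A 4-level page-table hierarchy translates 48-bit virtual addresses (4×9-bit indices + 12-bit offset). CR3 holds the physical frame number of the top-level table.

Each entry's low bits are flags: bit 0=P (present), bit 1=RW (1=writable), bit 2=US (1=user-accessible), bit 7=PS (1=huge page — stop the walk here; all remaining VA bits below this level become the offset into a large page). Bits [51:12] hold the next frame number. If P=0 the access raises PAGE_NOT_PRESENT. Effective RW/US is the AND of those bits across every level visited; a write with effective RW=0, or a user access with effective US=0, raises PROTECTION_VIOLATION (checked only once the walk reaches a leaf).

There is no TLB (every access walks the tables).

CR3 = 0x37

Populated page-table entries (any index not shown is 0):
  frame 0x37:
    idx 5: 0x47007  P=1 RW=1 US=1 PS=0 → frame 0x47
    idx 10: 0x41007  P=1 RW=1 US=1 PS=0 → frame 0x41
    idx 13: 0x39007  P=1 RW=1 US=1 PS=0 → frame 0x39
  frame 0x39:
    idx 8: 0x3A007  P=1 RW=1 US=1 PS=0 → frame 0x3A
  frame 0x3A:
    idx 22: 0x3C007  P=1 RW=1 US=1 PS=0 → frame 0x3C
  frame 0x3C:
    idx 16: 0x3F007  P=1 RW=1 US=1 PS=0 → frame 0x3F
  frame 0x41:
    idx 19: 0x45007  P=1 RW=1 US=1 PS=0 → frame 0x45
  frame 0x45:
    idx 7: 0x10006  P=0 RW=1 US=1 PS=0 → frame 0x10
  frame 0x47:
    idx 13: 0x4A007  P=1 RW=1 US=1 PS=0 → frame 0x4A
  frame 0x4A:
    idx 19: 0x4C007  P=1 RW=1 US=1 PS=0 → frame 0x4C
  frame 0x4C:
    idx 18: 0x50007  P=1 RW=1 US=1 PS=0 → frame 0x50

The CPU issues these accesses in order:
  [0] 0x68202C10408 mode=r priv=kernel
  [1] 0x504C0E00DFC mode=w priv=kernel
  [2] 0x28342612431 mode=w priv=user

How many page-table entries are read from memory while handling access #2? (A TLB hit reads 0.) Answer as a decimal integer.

Trace:
#0 VA=0x68202C10408 (r,kernel):
  lvl0: tbl 0x37, slot 13 ⇒ 0x39007 (P1/RW1/US1/PS0)
  lvl1: tbl 0x39, slot 8 ⇒ 0x3A007 (P1/RW1/US1/PS0)
  lvl2: tbl 0x3A, slot 22 ⇒ 0x3C007 (P1/RW1/US1/PS0)
  lvl3: tbl 0x3C, slot 16 ⇒ 0x3F007 (P1/RW1/US1/PS0)
  ⇒ phys 0x3F408  [4 reads]
#1 VA=0x504C0E00DFC (w,kernel):
  lvl0: tbl 0x37, slot 10 ⇒ 0x41007 (P1/RW1/US1/PS0)
  lvl1: tbl 0x41, slot 19 ⇒ 0x45007 (P1/RW1/US1/PS0)
  lvl2: tbl 0x45, slot 7 ⇒ 0x10006 (P0/RW1/US1/PS0)
  ✗ PAGE_NOT_PRESENT  [3 reads]
#2 VA=0x28342612431 (w,user):
  lvl0: tbl 0x37, slot 5 ⇒ 0x47007 (P1/RW1/US1/PS0)
  lvl1: tbl 0x47, slot 13 ⇒ 0x4A007 (P1/RW1/US1/PS0)
  lvl2: tbl 0x4A, slot 19 ⇒ 0x4C007 (P1/RW1/US1/PS0)
  lvl3: tbl 0x4C, slot 18 ⇒ 0x50007 (P1/RW1/US1/PS0)
  ⇒ phys 0x50431  [4 reads]

Entries read for #2: 4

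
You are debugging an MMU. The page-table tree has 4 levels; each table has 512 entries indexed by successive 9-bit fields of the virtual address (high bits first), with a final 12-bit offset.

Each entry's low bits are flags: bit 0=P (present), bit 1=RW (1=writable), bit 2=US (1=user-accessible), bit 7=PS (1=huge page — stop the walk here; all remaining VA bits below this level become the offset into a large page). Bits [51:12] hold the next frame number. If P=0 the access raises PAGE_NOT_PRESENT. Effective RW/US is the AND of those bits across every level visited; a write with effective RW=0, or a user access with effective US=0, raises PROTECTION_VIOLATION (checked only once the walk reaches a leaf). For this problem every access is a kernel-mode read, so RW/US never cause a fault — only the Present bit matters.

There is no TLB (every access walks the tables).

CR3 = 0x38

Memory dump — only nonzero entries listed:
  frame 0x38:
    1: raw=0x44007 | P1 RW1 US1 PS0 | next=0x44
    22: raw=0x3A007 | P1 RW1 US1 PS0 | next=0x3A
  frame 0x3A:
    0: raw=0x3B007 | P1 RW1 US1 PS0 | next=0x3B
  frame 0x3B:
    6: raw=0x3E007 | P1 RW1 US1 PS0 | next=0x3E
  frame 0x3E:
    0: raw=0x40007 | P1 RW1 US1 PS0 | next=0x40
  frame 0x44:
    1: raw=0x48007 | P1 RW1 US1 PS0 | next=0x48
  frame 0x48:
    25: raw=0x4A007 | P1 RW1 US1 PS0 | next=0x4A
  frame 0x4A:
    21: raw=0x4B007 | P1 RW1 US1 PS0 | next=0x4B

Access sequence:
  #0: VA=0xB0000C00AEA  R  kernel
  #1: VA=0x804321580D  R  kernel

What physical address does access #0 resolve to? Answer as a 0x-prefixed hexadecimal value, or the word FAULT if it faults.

Trace:
#0 VA=0xB0000C00AEA (r,kernel):
  [0] read 0x38 idx=22: raw=0x3A007 flags P=1 W=1 U=1 S=0
  [1] read 0x3A idx=0: raw=0x3B007 flags P=1 W=1 U=1 S=0
  [2] read 0x3B idx=6: raw=0x3E007 flags P=1 W=1 U=1 S=0
  [3] read 0x3E idx=0: raw=0x40007 flags P=1 W=1 U=1 S=0
  ⇒ phys 0x40AEA  [4 reads]
#1 VA=0x804321580D (r,kernel):
  [0] read 0x38 idx=1: raw=0x44007 flags P=1 W=1 U=1 S=0
  [1] read 0x44 idx=1: raw=0x48007 flags P=1 W=1 U=1 S=0
  [2] read 0x48 idx=25: raw=0x4A007 flags P=1 W=1 U=1 S=0
  [3] read 0x4A idx=21: raw=0x4B007 flags P=1 W=1 U=1 S=0
  ⇒ phys 0x4B80D  [4 reads]

Access #0 PA: 0x40AEA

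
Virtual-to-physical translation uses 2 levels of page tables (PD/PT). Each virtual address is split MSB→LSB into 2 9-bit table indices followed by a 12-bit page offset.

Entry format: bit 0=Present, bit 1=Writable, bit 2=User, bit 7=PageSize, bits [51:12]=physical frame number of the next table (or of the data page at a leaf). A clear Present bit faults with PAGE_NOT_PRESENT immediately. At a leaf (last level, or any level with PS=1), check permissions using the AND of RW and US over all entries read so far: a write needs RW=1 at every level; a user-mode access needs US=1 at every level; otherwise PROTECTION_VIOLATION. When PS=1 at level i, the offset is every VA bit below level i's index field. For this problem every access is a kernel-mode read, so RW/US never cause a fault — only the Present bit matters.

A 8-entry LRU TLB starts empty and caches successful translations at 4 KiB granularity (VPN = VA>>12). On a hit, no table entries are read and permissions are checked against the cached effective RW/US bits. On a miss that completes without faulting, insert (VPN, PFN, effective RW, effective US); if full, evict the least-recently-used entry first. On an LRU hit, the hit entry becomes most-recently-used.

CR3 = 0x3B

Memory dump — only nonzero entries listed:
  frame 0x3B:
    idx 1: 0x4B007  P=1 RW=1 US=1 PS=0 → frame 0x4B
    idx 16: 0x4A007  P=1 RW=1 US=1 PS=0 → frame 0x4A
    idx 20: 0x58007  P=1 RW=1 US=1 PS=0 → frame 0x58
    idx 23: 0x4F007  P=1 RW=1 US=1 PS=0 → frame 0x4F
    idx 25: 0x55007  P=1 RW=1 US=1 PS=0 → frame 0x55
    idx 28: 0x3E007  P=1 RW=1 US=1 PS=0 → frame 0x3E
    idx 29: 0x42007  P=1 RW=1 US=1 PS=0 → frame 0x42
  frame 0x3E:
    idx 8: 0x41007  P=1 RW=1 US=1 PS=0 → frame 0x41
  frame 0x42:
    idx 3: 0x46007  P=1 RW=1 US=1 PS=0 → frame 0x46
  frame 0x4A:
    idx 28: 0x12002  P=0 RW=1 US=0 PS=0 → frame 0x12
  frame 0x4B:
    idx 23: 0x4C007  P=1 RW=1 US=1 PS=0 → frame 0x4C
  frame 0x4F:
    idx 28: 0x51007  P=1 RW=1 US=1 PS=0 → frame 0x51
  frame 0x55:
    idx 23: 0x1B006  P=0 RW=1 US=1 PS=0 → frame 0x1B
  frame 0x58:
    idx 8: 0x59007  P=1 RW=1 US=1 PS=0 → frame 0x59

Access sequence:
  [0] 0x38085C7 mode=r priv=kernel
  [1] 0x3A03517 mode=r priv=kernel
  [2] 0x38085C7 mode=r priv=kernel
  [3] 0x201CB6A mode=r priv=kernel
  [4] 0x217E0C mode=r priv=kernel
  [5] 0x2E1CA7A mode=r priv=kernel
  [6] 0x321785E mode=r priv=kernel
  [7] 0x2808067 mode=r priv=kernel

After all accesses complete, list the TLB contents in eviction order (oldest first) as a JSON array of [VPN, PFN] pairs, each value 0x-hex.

Per-access translation:
#0 VA=0x38085C7 (r,kernel):
  L0: frame=0x3B idx=28 entry=0x3E007 [P=1 RW=1 US=1 PS=0]
  L1: frame=0x3E idx=8 entry=0x41007 [P=1 RW=1 US=1 PS=0]
  ✓ 0x415C7  — 2 lookups
#1 VA=0x3A03517 (r,kernel):
  L0: frame=0x3B idx=29 entry=0x42007 [P=1 RW=1 US=1 PS=0]
  L1: frame=0x42 idx=3 entry=0x46007 [P=1 RW=1 US=1 PS=0]
  ✓ 0x46517  — 2 lookups
#2 VA=0x38085C7 (r,kernel):
  TLB hit vpn=0x3808 → PA=0x415C7
#3 VA=0x201CB6A (r,kernel):
  L0: frame=0x3B idx=16 entry=0x4A007 [P=1 RW=1 US=1 PS=0]
  L1: frame=0x4A idx=28 entry=0x12002 [P=0 RW=1 US=0 PS=0]
  ✗ PAGE_NOT_PRESENT  [2 reads]
#4 VA=0x217E0C (r,kernel):
  L0: frame=0x3B idx=1 entry=0x4B007 [P=1 RW=1 US=1 PS=0]
  L1: frame=0x4B idx=23 entry=0x4C007 [P=1 RW=1 US=1 PS=0]
  ✓ 0x4CE0C  — 2 lookups
#5 VA=0x2E1CA7A (r,kernel):
  L0: frame=0x3B idx=23 entry=0x4F007 [P=1 RW=1 US=1 PS=0]
  L1: frame=0x4F idx=28 entry=0x51007 [P=1 RW=1 US=1 PS=0]
  ✓ 0x51A7A  — 2 lookups
#6 VA=0x321785E (r,kernel):
  L0: frame=0x3B idx=25 entry=0x55007 [P=1 RW=1 US=1 PS=0]
  L1: frame=0x55 idx=23 entry=0x1B006 [P=0 RW=1 US=1 PS=0]
  ✗ PAGE_NOT_PRESENT  [2 reads]
#7 VA=0x2808067 (r,kernel):
  L0: frame=0x3B idx=20 entry=0x58007 [P=1 RW=1 US=1 PS=0]
  L1: frame=0x58 idx=8 entry=0x59007 [P=1 RW=1 US=1 PS=0]
  ✓ 0x59067  — 2 lookups

TLB: [["0x3A03", "0x46"], ["0x3808", "0x41"], ["0x217", "0x4C"], ["0x2E1C", "0x51"], ["0x2808", "0x59"]]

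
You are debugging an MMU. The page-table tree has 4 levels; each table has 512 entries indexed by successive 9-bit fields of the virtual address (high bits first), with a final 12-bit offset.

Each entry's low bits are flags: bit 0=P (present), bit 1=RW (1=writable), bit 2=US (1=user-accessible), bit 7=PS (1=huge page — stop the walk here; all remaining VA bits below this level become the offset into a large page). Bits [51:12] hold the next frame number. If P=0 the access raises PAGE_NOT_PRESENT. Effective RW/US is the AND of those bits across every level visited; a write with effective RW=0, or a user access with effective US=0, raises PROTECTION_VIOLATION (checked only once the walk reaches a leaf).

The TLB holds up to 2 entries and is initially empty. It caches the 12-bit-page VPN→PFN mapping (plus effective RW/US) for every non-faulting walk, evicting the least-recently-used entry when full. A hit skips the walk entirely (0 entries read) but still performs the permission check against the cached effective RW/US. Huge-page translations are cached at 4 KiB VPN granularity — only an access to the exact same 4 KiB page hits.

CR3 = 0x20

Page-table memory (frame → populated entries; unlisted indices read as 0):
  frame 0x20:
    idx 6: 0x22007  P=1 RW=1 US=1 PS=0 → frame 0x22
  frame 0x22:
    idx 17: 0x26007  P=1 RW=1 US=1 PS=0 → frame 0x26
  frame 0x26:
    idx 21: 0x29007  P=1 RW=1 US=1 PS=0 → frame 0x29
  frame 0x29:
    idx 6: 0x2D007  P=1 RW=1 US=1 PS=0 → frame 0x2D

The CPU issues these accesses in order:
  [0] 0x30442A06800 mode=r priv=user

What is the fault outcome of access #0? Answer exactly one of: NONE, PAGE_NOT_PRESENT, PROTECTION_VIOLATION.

Trace:
#0 VA=0x30442A06800 (r,user):
  L0: frame=0x20 idx=6 entry=0x22007 [P=1 RW=1 US=1 PS=0]
  L1: frame=0x22 idx=17 entry=0x26007 [P=1 RW=1 US=1 PS=0]
  L2: frame=0x26 idx=21 entry=0x29007 [P=1 RW=1 US=1 PS=0]
  L3: frame=0x29 idx=6 entry=0x2D007 [P=1 RW=1 US=1 PS=0]
  → PA=0x2D800  (4 entries read)

Access #0 fault: NONE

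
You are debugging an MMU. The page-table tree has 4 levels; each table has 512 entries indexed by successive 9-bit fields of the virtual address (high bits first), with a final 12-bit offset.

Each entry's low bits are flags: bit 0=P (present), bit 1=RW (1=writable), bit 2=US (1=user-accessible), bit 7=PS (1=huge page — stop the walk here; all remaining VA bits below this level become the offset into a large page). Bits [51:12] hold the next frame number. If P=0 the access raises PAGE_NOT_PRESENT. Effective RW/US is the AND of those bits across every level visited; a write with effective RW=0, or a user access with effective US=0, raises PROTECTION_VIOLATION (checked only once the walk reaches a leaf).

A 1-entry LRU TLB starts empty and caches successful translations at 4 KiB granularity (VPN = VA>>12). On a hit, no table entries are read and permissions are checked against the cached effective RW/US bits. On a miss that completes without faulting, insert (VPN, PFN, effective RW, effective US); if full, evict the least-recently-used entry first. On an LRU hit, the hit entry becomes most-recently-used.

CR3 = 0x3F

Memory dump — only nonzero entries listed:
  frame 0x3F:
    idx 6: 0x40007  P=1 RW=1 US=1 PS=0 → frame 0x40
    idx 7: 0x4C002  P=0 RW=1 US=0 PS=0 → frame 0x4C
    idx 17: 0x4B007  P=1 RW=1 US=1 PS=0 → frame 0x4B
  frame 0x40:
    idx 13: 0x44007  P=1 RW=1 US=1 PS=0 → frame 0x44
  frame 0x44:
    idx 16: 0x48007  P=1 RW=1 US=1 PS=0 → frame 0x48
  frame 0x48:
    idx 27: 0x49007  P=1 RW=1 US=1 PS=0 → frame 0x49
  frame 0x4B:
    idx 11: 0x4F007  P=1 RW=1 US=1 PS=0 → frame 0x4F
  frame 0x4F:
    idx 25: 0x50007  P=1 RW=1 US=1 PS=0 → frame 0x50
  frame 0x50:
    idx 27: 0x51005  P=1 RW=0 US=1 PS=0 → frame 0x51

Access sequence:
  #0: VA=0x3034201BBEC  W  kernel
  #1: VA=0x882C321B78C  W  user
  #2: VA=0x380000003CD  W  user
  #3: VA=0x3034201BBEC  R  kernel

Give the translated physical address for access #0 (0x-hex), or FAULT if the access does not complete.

Trace:
#0 VA=0x3034201BBEC (w,kernel):
  [0] read 0x3F idx=6: raw=0x40007 flags P=1 W=1 U=1 S=0
  [1] read 0x40 idx=13: raw=0x44007 flags P=1 W=1 U=1 S=0
  [2] read 0x44 idx=16: raw=0x48007 flags P=1 W=1 U=1 S=0
  [3] read 0x48 idx=27: raw=0x49007 flags P=1 W=1 U=1 S=0
  ✓ 0x49BEC  — 4 lookups
#1 VA=0x882C321B78C (w,user):
  [0] read 0x3F idx=17: raw=0x4B007 flags P=1 W=1 U=1 S=0
  [1] read 0x4B idx=11: raw=0x4F007 flags P=1 W=1 U=1 S=0
  [2] read 0x4F idx=25: raw=0x50007 flags P=1 W=1 U=1 S=0
  [3] read 0x50 idx=27: raw=0x51005 flags P=1 W=0 U=1 S=0
  ✗ PROTECTION_VIOLATION  [4 reads]
#2 VA=0x380000003CD (w,user):
  [0] read 0x3F idx=7: raw=0x4C002 flags P=0 W=1 U=0 S=0
  ✗ PAGE_NOT_PRESENT  [1 reads]
#3 VA=0x3034201BBEC (r,kernel):
  TLB hit vpn=0x3034201B → PA=0x49BEC

Access #0 PA: 0x49BEC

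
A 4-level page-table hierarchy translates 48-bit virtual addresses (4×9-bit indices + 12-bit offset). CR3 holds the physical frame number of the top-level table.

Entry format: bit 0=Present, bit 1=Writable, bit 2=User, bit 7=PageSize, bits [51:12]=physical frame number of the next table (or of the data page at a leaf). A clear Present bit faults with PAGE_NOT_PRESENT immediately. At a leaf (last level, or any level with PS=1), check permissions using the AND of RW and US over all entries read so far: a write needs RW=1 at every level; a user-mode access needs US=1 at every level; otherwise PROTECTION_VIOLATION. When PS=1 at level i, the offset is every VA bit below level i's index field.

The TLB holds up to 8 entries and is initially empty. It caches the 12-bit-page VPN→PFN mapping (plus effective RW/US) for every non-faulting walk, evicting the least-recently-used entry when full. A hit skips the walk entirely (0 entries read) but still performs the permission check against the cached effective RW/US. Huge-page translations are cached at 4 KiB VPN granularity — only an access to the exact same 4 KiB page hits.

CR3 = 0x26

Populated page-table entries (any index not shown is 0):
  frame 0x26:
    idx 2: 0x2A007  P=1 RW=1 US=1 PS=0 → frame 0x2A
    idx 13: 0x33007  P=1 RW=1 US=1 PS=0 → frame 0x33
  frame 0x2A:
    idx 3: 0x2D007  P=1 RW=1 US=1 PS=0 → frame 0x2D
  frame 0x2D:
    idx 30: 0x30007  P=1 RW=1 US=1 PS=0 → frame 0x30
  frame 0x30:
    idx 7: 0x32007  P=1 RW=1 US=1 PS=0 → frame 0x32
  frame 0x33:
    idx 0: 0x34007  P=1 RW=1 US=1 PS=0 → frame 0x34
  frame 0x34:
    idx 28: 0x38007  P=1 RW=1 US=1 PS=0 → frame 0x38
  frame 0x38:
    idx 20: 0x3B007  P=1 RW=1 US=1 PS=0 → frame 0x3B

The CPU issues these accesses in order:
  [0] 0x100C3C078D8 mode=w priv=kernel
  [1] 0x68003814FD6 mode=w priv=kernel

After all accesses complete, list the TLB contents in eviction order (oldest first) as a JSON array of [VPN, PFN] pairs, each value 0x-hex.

Walk each access:
#0 VA=0x100C3C078D8 (w,kernel):
  L0: frame=0x26 idx=2 entry=0x2A007 [P=1 RW=1 US=1 PS=0]
  L1: frame=0x2A idx=3 entry=0x2D007 [P=1 RW=1 US=1 PS=0]
  L2: frame=0x2D idx=30 entry=0x30007 [P=1 RW=1 US=1 PS=0]
  L3: frame=0x30 idx=7 entry=0x32007 [P=1 RW=1 US=1 PS=0]
  ⇒ phys 0x328D8  [4 reads]
#1 VA=0x68003814FD6 (w,kernel):
  L0: frame=0x26 idx=13 entry=0x33007 [P=1 RW=1 US=1 PS=0]
  L1: frame=0x33 idx=0 entry=0x34007 [P=1 RW=1 US=1 PS=0]
  L2: frame=0x34 idx=28 entry=0x38007 [P=1 RW=1 US=1 PS=0]
  L3: frame=0x38 idx=20 entry=0x3B007 [P=1 RW=1 US=1 PS=0]
  ⇒ phys 0x3BFD6  [4 reads]

TLB: [["0x100C3C07", "0x32"], ["0x68003814", "0x3B"]]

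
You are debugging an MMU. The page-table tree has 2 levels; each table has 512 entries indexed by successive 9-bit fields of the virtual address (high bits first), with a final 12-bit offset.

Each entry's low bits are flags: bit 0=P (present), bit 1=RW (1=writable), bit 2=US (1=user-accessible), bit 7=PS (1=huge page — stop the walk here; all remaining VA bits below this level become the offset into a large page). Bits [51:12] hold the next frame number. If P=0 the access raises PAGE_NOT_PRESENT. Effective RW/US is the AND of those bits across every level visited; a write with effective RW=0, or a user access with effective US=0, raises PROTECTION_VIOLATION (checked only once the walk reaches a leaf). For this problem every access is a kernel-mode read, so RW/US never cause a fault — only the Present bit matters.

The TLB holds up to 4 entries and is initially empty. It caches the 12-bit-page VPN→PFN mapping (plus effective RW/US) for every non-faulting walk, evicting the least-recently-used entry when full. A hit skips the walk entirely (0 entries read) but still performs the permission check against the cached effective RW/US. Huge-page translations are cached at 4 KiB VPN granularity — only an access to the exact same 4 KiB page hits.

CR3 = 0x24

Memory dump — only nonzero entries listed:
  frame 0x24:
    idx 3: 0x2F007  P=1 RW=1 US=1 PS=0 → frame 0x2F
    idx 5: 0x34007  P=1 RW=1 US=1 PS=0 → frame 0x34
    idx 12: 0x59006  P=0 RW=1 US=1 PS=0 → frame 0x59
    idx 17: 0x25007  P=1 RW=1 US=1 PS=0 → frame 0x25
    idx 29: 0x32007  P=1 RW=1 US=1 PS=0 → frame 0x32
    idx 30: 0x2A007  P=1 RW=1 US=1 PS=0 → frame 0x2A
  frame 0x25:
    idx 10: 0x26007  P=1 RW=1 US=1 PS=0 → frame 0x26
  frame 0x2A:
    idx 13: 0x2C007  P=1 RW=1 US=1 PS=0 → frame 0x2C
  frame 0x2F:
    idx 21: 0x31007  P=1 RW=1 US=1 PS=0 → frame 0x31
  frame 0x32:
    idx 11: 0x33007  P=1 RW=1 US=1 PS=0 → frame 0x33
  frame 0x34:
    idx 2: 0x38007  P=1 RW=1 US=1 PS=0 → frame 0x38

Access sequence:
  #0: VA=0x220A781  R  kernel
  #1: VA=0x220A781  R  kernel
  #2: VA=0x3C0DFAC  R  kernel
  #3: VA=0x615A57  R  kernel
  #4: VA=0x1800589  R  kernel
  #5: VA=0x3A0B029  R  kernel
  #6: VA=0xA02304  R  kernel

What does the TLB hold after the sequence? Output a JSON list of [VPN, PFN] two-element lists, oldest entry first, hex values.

Trace:
#0 VA=0x220A781 (r,kernel):
  lvl0: tbl 0x24, slot 17 ⇒ 0x25007 (P1/RW1/US1/PS0)
  lvl1: tbl 0x25, slot 10 ⇒ 0x26007 (P1/RW1/US1/PS0)
  ✓ 0x26781  — 2 lookups
#1 VA=0x220A781 (r,kernel):
  TLB hit vpn=0x220A → PA=0x26781
#2 VA=0x3C0DFAC (r,kernel):
  lvl0: tbl 0x24, slot 30 ⇒ 0x2A007 (P1/RW1/US1/PS0)
  lvl1: tbl 0x2A, slot 13 ⇒ 0x2C007 (P1/RW1/US1/PS0)
  ✓ 0x2CFAC  — 2 lookups
#3 VA=0x615A57 (r,kernel):
  lvl0: tbl 0x24, slot 3 ⇒ 0x2F007 (P1/RW1/US1/PS0)
  lvl1: tbl 0x2F, slot 21 ⇒ 0x31007 (P1/RW1/US1/PS0)
  ✓ 0x31A57  — 2 lookups
#4 VA=0x1800589 (r,kernel):
  lvl0: tbl 0x24, slot 12 ⇒ 0x59006 (P0/RW1/US1/PS0)
  ✗ PAGE_NOT_PRESENT  [1 reads]
#5 VA=0x3A0B029 (r,kernel):
  lvl0: tbl 0x24, slot 29 ⇒ 0x32007 (P1/RW1/US1/PS0)
  lvl1: tbl 0x32, slot 11 ⇒ 0x33007 (P1/RW1/US1/PS0)
  ✓ 0x33029  — 2 lookups
#6 VA=0xA02304 (r,kernel):
  lvl0: tbl 0x24, slot 5 ⇒ 0x34007 (P1/RW1/US1/PS0)
  lvl1: tbl 0x34, slot 2 ⇒ 0x38007 (P1/RW1/US1/PS0)
  ✓ 0x38304  — 2 lookups

TLB: [["0x3C0D", "0x2C"], ["0x615", "0x31"], ["0x3A0B", "0x33"], ["0xA02", "0x38"]]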